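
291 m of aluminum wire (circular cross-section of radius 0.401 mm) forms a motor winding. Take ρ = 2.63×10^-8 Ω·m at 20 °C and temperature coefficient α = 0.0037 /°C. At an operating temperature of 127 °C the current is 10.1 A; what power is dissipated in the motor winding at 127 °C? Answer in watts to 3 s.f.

2160 W

A = πr² = π(4.0100e-04 m)² = 5.052e-07 m²
R₍20₎ = ρL/A = (2.63×10^-8)(291)/(5.052e-07) = 15.15 Ω
R₍127₎ = R₍20₎(1 + αΔT) = 15.15 × (1 + 0.0037×107) = 21.15 Ω
P = I²R = (10.1)² × 21.15 = 2160 W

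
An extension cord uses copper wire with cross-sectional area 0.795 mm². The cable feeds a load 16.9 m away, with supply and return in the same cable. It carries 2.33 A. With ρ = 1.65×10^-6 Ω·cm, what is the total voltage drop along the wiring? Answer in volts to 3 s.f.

1.63 V

ρ = 1.65×10^-6 Ω·cm = 1.65×10^-8 Ω·m
A = 0.795 mm² = 7.950e-07 m²
Total conductor length (both ways) L = 2 × 16.9 = 33.8 m
R = ρL/A = (1.65×10^-8)(33.8)/(7.950e-07) = 0.7015 Ω
V = IR = 2.33 × 0.7015 = 1.63 V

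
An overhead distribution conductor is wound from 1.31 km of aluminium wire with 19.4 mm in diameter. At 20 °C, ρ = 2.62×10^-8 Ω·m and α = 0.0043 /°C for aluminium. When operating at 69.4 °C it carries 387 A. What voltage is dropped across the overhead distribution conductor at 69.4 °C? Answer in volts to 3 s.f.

54.5 V

A = π(d/2)² = π(9.7000e-03 m)² = 2.956e-04 m²
R₍20₎ = ρL/A = (2.62×10^-8)(1310)/(2.956e-04) = 0.1161 Ω
R₍69.4₎ = R₍20₎(1 + αΔT) = 0.1161 × (1 + 0.0043×49.4) = 0.1408 Ω
V = IR = 387 × 0.1408 = 54.5 V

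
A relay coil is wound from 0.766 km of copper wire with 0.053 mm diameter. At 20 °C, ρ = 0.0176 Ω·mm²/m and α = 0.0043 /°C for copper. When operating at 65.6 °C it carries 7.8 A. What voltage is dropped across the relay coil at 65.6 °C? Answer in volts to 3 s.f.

57000 V

ρ = 0.0176 Ω·mm²/m = 1.76×10^-8 Ω·m
A = π(d/2)² = π(2.6500e-05 m)² = 2.206e-09 m²
R₍20₎ = ρL/A = (1.76×10^-8)(766)/(2.206e-09) = 6111 Ω
R₍65.6₎ = R₍20₎(1 + αΔT) = 6111 × (1 + 0.0043×45.6) = 7309 Ω
V = IR = 7.8 × 7309 = 57000 V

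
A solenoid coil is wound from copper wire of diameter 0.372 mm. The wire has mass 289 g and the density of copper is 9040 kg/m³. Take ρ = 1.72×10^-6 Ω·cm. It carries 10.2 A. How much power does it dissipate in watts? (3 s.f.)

4840 W

ρ = 1.72×10^-6 Ω·cm = 1.72×10^-8 Ω·m
A = π(d/2)² = π(1.8600e-04 m)² = 1.0869e-07 m²
L = m/(density·A) = 0.289/(9040×1.0869e-07) = 294.1 m
R = ρL/A = (1.72×10^-8)(294.1)/(1.0869e-07) = 46.55 Ω
P = I²R = (10.2)² × 46.55 = 4840 W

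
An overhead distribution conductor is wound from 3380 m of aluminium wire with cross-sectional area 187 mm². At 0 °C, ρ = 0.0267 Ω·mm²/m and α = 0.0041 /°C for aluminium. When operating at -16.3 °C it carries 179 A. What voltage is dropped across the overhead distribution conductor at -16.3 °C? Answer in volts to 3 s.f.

80.6 V

ρ = 0.0267 Ω·mm²/m = 2.67×10^-8 Ω·m
A = 187 mm² = 1.870e-04 m²
R₍0₎ = ρL/A = (2.67×10^-8)(3380)/(1.870e-04) = 0.4826 Ω
R₍-16.3₎ = R₍0₎(1 + αΔT) = 0.4826 × (1 + 0.0041×-16.3) = 0.4503 Ω
V = IR = 179 × 0.4503 = 80.6 V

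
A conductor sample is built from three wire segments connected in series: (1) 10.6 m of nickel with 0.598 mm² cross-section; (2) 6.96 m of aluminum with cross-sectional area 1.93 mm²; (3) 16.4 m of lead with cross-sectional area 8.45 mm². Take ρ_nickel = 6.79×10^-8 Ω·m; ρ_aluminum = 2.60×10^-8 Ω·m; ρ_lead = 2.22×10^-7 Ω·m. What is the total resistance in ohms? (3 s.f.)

1.73 Ω

Seg 1: A = 0.598 mm² = 5.980e-07 m²
R_1 = (6.79×10^-8)(10.6)/(5.980e-07) = 1.204 Ω
Seg 2: A = 1.93 mm² = 1.930e-06 m²
R_2 = (2.60×10^-8)(6.96)/(1.930e-06) = 0.09376 Ω
Seg 3: A = 8.45 mm² = 8.450e-06 m²
R_3 = (2.22×10^-7)(16.4)/(8.450e-06) = 0.4309 Ω
R_total = R_1 + R_2 + R_3 = 1.73 Ω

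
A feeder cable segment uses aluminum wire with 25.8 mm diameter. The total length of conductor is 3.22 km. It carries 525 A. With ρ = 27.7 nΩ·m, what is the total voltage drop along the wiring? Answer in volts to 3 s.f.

ρ = 27.7 nΩ·m = 2.77×10^-8 Ω·m
A = π(d/2)² = π(1.2900e-02 m)² = 5.228e-04 m²
R = ρL/A = (2.77×10^-8)(3220)/(5.228e-04) = 0.1706 Ω
V = IR = 525 × 0.1706 = 89.6 V

89.6 V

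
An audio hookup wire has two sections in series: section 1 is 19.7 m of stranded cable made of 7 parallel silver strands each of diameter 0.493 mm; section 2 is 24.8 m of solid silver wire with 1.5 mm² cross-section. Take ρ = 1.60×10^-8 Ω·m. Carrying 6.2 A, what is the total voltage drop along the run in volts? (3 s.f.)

3.10 V

Section 1: A_strand = π(2.4650e-04)² = 1.909e-07 m²; R₁ = ρL/(N·A_s) = (1.60×10^-8)(19.7)/(7×1.909e-07) = 0.2359 Ω
Section 2: A = 1.5 mm² = 1.500e-06 m²
R₂ = (1.60×10^-8)(24.8)/(1.500e-06) = 0.2645 Ω
R = R₁ + R₂ = 0.5004 Ω
V = IR = 6.2 × 0.5004 = 3.10 V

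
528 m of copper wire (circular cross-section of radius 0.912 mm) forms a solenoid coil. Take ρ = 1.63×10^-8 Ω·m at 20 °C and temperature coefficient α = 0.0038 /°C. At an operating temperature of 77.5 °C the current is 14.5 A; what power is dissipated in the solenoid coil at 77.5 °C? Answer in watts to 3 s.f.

A = πr² = π(9.1200e-04 m)² = 2.613e-06 m²
R₍20₎ = ρL/A = (1.63×10^-8)(528)/(2.613e-06) = 3.294 Ω
R₍77.5₎ = R₍20₎(1 + αΔT) = 3.294 × (1 + 0.0038×57.5) = 4.013 Ω
P = I²R = (14.5)² × 4.013 = 844 W

844 W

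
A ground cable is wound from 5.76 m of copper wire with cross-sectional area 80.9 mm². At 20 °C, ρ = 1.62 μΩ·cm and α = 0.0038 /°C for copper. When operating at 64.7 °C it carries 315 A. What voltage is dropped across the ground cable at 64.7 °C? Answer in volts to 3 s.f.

ρ = 1.62 μΩ·cm = 1.62×10^-8 Ω·m
A = 80.9 mm² = 8.090e-05 m²
R₍20₎ = ρL/A = (1.62×10^-8)(5.76)/(8.090e-05) = 0.001153 Ω
R₍64.7₎ = R₍20₎(1 + αΔT) = 0.001153 × (1 + 0.0038×44.7) = 0.001349 Ω
V = IR = 315 × 0.001349 = 0.425 V

0.425 V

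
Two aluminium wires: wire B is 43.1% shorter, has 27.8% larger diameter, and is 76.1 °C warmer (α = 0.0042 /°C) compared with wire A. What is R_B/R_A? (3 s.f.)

0.460

R ∝ ρL/d² with ρ ∝ (1+αΔT), so R_B/R_A = (1 − 43.1/100) × (1 + 27.8/100)⁻² × (1 + 0.0042×76.1)
= 0.569 × 0.6123 × 1.32 = 0.460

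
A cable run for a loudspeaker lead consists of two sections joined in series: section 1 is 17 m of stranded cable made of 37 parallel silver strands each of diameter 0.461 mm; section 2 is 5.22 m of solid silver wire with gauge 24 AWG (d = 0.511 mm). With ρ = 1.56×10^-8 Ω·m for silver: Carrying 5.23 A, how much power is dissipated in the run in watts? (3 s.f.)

12.0 W

Section 1: A_strand = π(2.3050e-04)² = 1.669e-07 m²; R₁ = ρL/(N·A_s) = (1.56×10^-8)(17)/(37×1.669e-07) = 0.04294 Ω
Section 2: A = π(0.511/2 mm)² = π(2.5550e-04 m)² = 2.051e-07 m²
R₂ = (1.56×10^-8)(5.22)/(2.051e-07) = 0.3971 Ω
R = R₁ + R₂ = 0.44 Ω
P = I²R = (5.23)² × 0.44 = 12.0 W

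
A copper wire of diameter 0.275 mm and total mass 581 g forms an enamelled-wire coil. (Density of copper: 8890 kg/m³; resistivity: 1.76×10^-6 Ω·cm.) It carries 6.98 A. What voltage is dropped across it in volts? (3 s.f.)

2280 V

ρ = 1.76×10^-6 Ω·cm = 1.76×10^-8 Ω·m
A = π(d/2)² = π(1.3750e-04 m)² = 5.9396e-08 m²
L = m/(density·A) = 0.581/(8890×5.9396e-08) = 1100 m
R = ρL/A = (1.76×10^-8)(1100)/(5.9396e-08) = 326 Ω
V = IR = 6.98 × 326 = 2280 V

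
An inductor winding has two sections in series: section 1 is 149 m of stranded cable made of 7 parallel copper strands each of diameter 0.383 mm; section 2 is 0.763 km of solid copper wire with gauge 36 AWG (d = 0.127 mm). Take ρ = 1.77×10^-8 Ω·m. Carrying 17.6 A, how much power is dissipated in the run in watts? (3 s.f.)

Section 1: A_strand = π(1.9150e-04)² = 1.152e-07 m²; R₁ = ρL/(N·A_s) = (1.77×10^-8)(149)/(7×1.152e-07) = 3.27 Ω
Section 2: A = π(0.127/2 mm)² = π(6.3500e-05 m)² = 1.267e-08 m²
R₂ = (1.77×10^-8)(763)/(1.267e-08) = 1066 Ω
R = R₁ + R₂ = 1069 Ω
P = I²R = (17.6)² × 1069 = 3.31×10^5 W

3.31×10^5 W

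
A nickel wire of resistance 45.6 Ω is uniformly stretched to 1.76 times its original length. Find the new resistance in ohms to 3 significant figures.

141 Ω

Volume constant ⇒ A' = A/k with k = 1.76. R' = ρ(kL)/(A/k) = k²R.
R' = 3.098 × 45.6 = 141 Ω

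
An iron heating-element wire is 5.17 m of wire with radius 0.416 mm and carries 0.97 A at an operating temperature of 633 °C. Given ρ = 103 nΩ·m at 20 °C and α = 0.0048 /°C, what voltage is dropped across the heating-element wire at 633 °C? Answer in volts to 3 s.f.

3.75 V

ρ = 103 nΩ·m = 1.03×10^-7 Ω·m
A = πr² = π(4.1600e-04 m)² = 5.437e-07 m²
R₍20₎ = ρL/A = (1.03×10^-7)(5.17)/(5.437e-07) = 0.9795 Ω
R₍633₎ = R₍20₎(1 + αΔT) = 0.9795 × (1 + 0.0048×613) = 3.861 Ω
V = IR = 0.97 × 3.861 = 3.75 V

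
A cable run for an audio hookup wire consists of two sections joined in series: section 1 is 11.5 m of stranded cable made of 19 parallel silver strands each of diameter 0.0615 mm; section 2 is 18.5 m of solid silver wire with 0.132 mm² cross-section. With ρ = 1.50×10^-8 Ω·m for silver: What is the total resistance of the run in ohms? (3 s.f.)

Section 1: A_strand = π(3.0750e-05)² = 2.971e-09 m²; R₁ = ρL/(N·A_s) = (1.50×10^-8)(11.5)/(19×2.971e-09) = 3.056 Ω
Section 2: A = 0.132 mm² = 1.320e-07 m²
R₂ = (1.50×10^-8)(18.5)/(1.320e-07) = 2.102 Ω
R = R₁ + R₂ = 5.16 Ω

5.16 Ω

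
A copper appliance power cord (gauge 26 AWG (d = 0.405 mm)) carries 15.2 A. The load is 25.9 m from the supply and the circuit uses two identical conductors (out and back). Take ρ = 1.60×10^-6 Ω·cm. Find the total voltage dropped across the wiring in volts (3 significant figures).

ρ = 1.60×10^-6 Ω·cm = 1.60×10^-8 Ω·m
A = π(0.405/2 mm)² = π(2.0250e-04 m)² = 1.288e-07 m²
Total conductor length (both ways) L = 2 × 25.9 = 51.8 m
R = ρL/A = (1.60×10^-8)(51.8)/(1.288e-07) = 6.434 Ω
V = IR = 15.2 × 6.434 = 97.8 V

97.8 V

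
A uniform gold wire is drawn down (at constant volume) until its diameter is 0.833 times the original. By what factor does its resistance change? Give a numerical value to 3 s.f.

2.08

Volume constant ⇒ L' = L/r² with r = 0.833. R' = ρL'/A' = ρ(L/r²)/(πr²d₀²/4) = R/r⁴.
Factor = 2.08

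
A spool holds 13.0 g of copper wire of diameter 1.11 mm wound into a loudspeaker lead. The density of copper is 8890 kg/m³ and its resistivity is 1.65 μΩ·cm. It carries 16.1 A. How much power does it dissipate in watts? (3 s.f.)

6.68 W

ρ = 1.65 μΩ·cm = 1.65×10^-8 Ω·m
A = π(d/2)² = π(5.5500e-04 m)² = 9.6769e-07 m²
L = m/(density·A) = 0.013/(8890×9.6769e-07) = 1.511 m
R = ρL/A = (1.65×10^-8)(1.511)/(9.6769e-07) = 0.02577 Ω
P = I²R = (16.1)² × 0.02577 = 6.68 W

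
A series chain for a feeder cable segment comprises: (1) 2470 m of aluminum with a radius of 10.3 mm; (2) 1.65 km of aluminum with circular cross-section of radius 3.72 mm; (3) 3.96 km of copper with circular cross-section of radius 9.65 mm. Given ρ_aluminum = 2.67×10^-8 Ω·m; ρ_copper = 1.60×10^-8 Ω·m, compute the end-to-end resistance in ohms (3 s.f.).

1.43 Ω

Seg 1: A = πr² = π(1.0300e-02 m)² = 3.333e-04 m²
R_1 = (2.67×10^-8)(2470)/(3.333e-04) = 0.1979 Ω
Seg 2: A = πr² = π(3.7200e-03 m)² = 4.347e-05 m²
R_2 = (2.67×10^-8)(1650)/(4.347e-05) = 1.013 Ω
Seg 3: A = πr² = π(9.6500e-03 m)² = 2.926e-04 m²
R_3 = (1.60×10^-8)(3960)/(2.926e-04) = 0.2166 Ω
R_total = R_1 + R_2 + R_3 = 1.43 Ω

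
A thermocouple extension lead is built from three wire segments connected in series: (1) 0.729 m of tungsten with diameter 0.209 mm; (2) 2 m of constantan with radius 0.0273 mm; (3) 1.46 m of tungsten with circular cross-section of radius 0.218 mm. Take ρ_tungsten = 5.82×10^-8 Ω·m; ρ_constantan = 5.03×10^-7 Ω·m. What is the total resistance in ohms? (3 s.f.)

Seg 1: A = π(d/2)² = π(1.0450e-04 m)² = 3.431e-08 m²
R_1 = (5.82×10^-8)(0.729)/(3.431e-08) = 1.237 Ω
Seg 2: A = πr² = π(2.7300e-05 m)² = 2.341e-09 m²
R_2 = (5.03×10^-7)(2)/(2.341e-09) = 429.7 Ω
Seg 3: A = πr² = π(2.1800e-04 m)² = 1.493e-07 m²
R_3 = (5.82×10^-8)(1.46)/(1.493e-07) = 0.5691 Ω
R_total = R_1 + R_2 + R_3 = 431 Ω

431 Ω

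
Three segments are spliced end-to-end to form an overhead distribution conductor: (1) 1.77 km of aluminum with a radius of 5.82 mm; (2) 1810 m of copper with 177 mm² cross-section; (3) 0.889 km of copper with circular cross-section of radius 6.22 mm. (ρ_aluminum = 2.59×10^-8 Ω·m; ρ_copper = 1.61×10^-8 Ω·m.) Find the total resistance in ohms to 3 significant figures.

0.713 Ω

Seg 1: A = πr² = π(5.8200e-03 m)² = 1.064e-04 m²
R_1 = (2.59×10^-8)(1770)/(1.064e-04) = 0.4308 Ω
Seg 2: A = 177 mm² = 1.770e-04 m²
R_2 = (1.61×10^-8)(1810)/(1.770e-04) = 0.1646 Ω
Seg 3: A = πr² = π(6.2200e-03 m)² = 1.215e-04 m²
R_3 = (1.61×10^-8)(889)/(1.215e-04) = 0.1178 Ω
R_total = R_1 + R_2 + R_3 = 0.713 Ω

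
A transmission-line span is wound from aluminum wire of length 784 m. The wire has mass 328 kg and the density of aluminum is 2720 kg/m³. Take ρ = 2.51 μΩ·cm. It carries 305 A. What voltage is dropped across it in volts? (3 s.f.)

ρ = 2.51 μΩ·cm = 2.51×10^-8 Ω·m
A = m/(density·L) = 328/(2720×784) = 1.5381e-04 m²
R = ρL/A = (2.51×10^-8)(784)/(1.5381e-04) = 0.1279 Ω
V = IR = 305 × 0.1279 = 39.0 V

39.0 V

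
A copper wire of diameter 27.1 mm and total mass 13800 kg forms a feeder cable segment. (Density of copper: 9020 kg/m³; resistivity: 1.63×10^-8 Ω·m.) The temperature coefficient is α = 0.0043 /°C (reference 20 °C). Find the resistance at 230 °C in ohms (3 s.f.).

A = π(d/2)² = π(1.3550e-02 m)² = 5.7680e-04 m²
L = m/(density·A) = 13800/(9020×5.7680e-04) = 2652 m
R = ρL/A = (1.63×10^-8)(2652)/(5.7680e-04) = 0.07496 Ω
R(230 °C) = 0.07496 × (1 + 0.0043×210) = 0.143 Ω

0.143 Ω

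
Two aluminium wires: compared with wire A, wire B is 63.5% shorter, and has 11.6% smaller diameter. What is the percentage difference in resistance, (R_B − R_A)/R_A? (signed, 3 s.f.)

R ∝ L/d², so R_B/R_A = (1 − 63.5/100) × (1 − 11.6/100)⁻²
= 0.365 × 1.28 = 0.4671
(R_B − R_A)/R_A = 0.4671 − 1 = -53.3%

-53.3%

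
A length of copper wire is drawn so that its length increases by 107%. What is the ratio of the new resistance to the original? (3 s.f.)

4.28

k = 1 + 107/100 = 2.07; volume constant ⇒ A' = A/k, so R' = k²R.
Factor = 4.28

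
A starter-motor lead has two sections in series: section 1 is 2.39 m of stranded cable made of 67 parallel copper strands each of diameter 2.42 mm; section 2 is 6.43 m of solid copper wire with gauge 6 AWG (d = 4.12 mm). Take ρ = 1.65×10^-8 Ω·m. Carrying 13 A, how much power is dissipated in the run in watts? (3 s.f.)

1.37 W

Section 1: A_strand = π(1.2100e-03)² = 4.600e-06 m²; R₁ = ρL/(N·A_s) = (1.65×10^-8)(2.39)/(67×4.600e-06) = 1.280×10^-4 Ω
Section 2: A = π(4.12/2 mm)² = π(2.0600e-03 m)² = 1.333e-05 m²
R₂ = (1.65×10^-8)(6.43)/(1.333e-05) = 0.007958 Ω
R = R₁ + R₂ = 0.008086 Ω
P = I²R = (13)² × 0.008086 = 1.37 W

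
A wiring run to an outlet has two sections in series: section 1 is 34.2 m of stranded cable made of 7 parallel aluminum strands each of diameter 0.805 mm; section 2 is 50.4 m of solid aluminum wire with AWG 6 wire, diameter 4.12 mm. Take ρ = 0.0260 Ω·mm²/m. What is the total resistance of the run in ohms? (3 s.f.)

ρ = 0.0260 Ω·mm²/m = 2.60×10^-8 Ω·m
Section 1: A_strand = π(4.0250e-04)² = 5.090e-07 m²; R₁ = ρL/(N·A_s) = (2.60×10^-8)(34.2)/(7×5.090e-07) = 0.2496 Ω
Section 2: A = π(4.12/2 mm)² = π(2.0600e-03 m)² = 1.333e-05 m²
R₂ = (2.60×10^-8)(50.4)/(1.333e-05) = 0.09829 Ω
R = R₁ + R₂ = 0.348 Ω

0.348 Ω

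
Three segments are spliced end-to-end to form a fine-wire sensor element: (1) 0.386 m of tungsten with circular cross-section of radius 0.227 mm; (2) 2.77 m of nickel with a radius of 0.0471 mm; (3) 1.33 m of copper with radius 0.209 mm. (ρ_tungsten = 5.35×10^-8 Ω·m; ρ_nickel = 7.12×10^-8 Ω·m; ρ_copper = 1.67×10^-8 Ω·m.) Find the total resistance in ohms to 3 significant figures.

28.6 Ω

Seg 1: A = πr² = π(2.2700e-04 m)² = 1.619e-07 m²
R_1 = (5.35×10^-8)(0.386)/(1.619e-07) = 0.1276 Ω
Seg 2: A = πr² = π(4.7100e-05 m)² = 6.969e-09 m²
R_2 = (7.12×10^-8)(2.77)/(6.969e-09) = 28.3 Ω
Seg 3: A = πr² = π(2.0900e-04 m)² = 1.372e-07 m²
R_3 = (1.67×10^-8)(1.33)/(1.372e-07) = 0.1619 Ω
R_total = R_1 + R_2 + R_3 = 28.6 Ω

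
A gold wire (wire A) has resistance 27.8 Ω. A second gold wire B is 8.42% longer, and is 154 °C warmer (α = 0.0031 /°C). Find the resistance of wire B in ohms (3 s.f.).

R ∝ ρL/d² with ρ ∝ (1+αΔT), so R_B/R_A = (1 + 8.42/100) × (1 + 0.0031×154)
= 1.084 × 1.477 = 1.602
R_B = 1.602 × 27.8 = 44.5 Ω

44.5 Ω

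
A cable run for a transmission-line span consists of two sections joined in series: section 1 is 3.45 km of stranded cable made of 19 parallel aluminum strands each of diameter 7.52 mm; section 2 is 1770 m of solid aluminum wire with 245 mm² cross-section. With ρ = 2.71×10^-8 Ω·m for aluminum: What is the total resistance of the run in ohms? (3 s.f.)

Section 1: A_strand = π(3.7600e-03)² = 4.441e-05 m²; R₁ = ρL/(N·A_s) = (2.71×10^-8)(3450)/(19×4.441e-05) = 0.1108 Ω
Section 2: A = 245 mm² = 2.450e-04 m²
R₂ = (2.71×10^-8)(1770)/(2.450e-04) = 0.1958 Ω
R = R₁ + R₂ = 0.307 Ω

0.307 Ω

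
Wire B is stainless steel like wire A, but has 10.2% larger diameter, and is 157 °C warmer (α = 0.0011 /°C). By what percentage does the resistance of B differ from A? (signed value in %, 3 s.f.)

R ∝ ρL/d² with ρ ∝ (1+αΔT), so R_B/R_A = (1 + 10.2/100)⁻² × (1 + 0.0011×157)
= 0.8235 × 1.173 = 0.9657
(R_B − R_A)/R_A = 0.9657 − 1 = -3.43%

-3.43%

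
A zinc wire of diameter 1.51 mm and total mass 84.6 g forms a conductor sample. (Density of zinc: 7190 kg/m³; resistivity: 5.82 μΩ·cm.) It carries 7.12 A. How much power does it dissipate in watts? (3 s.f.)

10.8 W

ρ = 5.82 μΩ·cm = 5.82×10^-8 Ω·m
A = π(d/2)² = π(7.5500e-04 m)² = 1.7908e-06 m²
L = m/(density·A) = 0.0846/(7190×1.7908e-06) = 6.57 m
R = ρL/A = (5.82×10^-8)(6.57)/(1.7908e-06) = 0.2135 Ω
P = I²R = (7.12)² × 0.2135 = 10.8 W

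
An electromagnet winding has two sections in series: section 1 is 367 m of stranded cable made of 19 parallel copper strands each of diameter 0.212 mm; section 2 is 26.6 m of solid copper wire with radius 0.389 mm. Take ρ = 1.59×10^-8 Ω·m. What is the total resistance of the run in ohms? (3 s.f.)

9.59 Ω

Section 1: A_strand = π(1.0600e-04)² = 3.530e-08 m²; R₁ = ρL/(N·A_s) = (1.59×10^-8)(367)/(19×3.530e-08) = 8.701 Ω
Section 2: A = πr² = π(3.8900e-04 m)² = 4.754e-07 m²
R₂ = (1.59×10^-8)(26.6)/(4.754e-07) = 0.8897 Ω
R = R₁ + R₂ = 9.59 Ω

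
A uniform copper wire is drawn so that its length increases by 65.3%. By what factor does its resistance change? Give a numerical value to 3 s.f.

2.73

k = 1 + 65.3/100 = 1.653; volume constant ⇒ A' = A/k, so R' = k²R.
Factor = 2.73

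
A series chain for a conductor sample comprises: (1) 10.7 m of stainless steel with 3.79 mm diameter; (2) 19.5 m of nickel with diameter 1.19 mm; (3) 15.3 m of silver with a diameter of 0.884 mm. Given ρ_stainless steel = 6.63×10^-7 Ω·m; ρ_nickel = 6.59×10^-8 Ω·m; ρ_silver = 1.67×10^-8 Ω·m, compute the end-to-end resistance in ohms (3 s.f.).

2.20 Ω

Seg 1: A = π(d/2)² = π(1.8950e-03 m)² = 1.128e-05 m²
R_1 = (6.63×10^-7)(10.7)/(1.128e-05) = 0.6288 Ω
Seg 2: A = π(d/2)² = π(5.9500e-04 m)² = 1.112e-06 m²
R_2 = (6.59×10^-8)(19.5)/(1.112e-06) = 1.155 Ω
Seg 3: A = π(d/2)² = π(4.4200e-04 m)² = 6.138e-07 m²
R_3 = (1.67×10^-8)(15.3)/(6.138e-07) = 0.4163 Ω
R_total = R_1 + R_2 + R_3 = 2.20 Ω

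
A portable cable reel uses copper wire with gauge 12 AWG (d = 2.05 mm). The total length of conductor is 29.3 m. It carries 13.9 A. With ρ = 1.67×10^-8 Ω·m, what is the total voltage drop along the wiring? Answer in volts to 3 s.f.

2.06 V

A = π(2.05/2 mm)² = π(1.0250e-03 m)² = 3.301e-06 m²
R = ρL/A = (1.67×10^-8)(29.3)/(3.301e-06) = 0.1482 Ω
V = IR = 13.9 × 0.1482 = 2.06 V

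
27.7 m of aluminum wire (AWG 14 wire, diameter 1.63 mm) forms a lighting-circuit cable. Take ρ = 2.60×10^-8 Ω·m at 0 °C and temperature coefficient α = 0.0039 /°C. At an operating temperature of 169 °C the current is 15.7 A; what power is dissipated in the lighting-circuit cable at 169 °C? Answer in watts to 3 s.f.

A = π(1.63/2 mm)² = π(8.1500e-04 m)² = 2.087e-06 m²
R₍0₎ = ρL/A = (2.60×10^-8)(27.7)/(2.087e-06) = 0.3451 Ω
R₍169₎ = R₍0₎(1 + αΔT) = 0.3451 × (1 + 0.0039×169) = 0.5726 Ω
P = I²R = (15.7)² × 0.5726 = 141 W

141 W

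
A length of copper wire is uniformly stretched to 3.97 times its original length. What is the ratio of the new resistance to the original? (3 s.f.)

Volume constant ⇒ A' = A/k with k = 3.97. R' = ρ(kL)/(A/k) = k²R.
Factor = 15.8

15.8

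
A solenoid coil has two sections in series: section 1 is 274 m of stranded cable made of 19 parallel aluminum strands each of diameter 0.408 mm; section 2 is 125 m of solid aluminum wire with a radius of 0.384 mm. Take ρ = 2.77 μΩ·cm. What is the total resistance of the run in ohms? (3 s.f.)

10.5 Ω

ρ = 2.77 μΩ·cm = 2.77×10^-8 Ω·m
Section 1: A_strand = π(2.0400e-04)² = 1.307e-07 m²; R₁ = ρL/(N·A_s) = (2.77×10^-8)(274)/(19×1.307e-07) = 3.055 Ω
Section 2: A = πr² = π(3.8400e-04 m)² = 4.632e-07 m²
R₂ = (2.77×10^-8)(125)/(4.632e-07) = 7.474 Ω
R = R₁ + R₂ = 10.5 Ω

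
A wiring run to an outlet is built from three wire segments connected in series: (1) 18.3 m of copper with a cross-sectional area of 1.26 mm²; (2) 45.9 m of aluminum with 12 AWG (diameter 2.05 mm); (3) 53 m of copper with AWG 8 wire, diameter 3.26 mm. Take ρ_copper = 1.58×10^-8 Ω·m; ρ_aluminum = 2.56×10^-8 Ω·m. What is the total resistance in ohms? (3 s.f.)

0.686 Ω

Seg 1: A = 1.26 mm² = 1.260e-06 m²
R_1 = (1.58×10^-8)(18.3)/(1.260e-06) = 0.2295 Ω
Seg 2: A = π(2.05/2 mm)² = π(1.0250e-03 m)² = 3.301e-06 m²
R_2 = (2.56×10^-8)(45.9)/(3.301e-06) = 0.356 Ω
Seg 3: A = π(3.26/2 mm)² = π(1.6300e-03 m)² = 8.347e-06 m²
R_3 = (1.58×10^-8)(53)/(8.347e-06) = 0.1003 Ω
R_total = R_1 + R_2 + R_3 = 0.686 Ω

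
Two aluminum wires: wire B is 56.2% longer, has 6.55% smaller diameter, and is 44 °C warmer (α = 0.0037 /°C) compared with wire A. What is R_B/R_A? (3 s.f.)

2.08

R ∝ ρL/d² with ρ ∝ (1+αΔT), so R_B/R_A = (1 + 56.2/100) × (1 − 6.55/100)⁻² × (1 + 0.0037×44)
= 1.562 × 1.145 × 1.163 = 2.08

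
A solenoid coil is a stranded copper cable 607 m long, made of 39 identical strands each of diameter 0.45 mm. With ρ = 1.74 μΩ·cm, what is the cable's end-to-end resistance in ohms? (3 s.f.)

1.70 Ω

ρ = 1.74 μΩ·cm = 1.74×10^-8 Ω·m
A_strand = π(2.2500e-04 m)² = 1.590e-07 m²
R_strand = ρL/A = (1.74×10^-8)(607)/(1.590e-07) = 66.41 Ω
R_total = R_strand/N = 66.41/39 = 1.70 Ω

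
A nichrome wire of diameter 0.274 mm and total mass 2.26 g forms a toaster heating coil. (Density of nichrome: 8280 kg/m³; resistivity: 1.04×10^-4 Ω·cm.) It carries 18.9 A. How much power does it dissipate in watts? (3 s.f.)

29200 W

ρ = 1.04×10^-4 Ω·cm = 1.04×10^-6 Ω·m
A = π(d/2)² = π(1.3700e-04 m)² = 5.8965e-08 m²
L = m/(density·A) = 0.00226/(8280×5.8965e-08) = 4.629 m
R = ρL/A = (1.04×10^-6)(4.629)/(5.8965e-08) = 81.64 Ω
P = I²R = (18.9)² × 81.64 = 29200 W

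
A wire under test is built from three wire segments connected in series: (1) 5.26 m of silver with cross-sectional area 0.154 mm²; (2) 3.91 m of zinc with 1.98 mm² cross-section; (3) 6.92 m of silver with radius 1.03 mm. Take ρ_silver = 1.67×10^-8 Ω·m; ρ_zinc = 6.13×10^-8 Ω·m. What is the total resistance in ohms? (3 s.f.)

Seg 1: A = 0.154 mm² = 1.540e-07 m²
R_1 = (1.67×10^-8)(5.26)/(1.540e-07) = 0.5704 Ω
Seg 2: A = 1.98 mm² = 1.980e-06 m²
R_2 = (6.13×10^-8)(3.91)/(1.980e-06) = 0.1211 Ω
Seg 3: A = πr² = π(1.0300e-03 m)² = 3.333e-06 m²
R_3 = (1.67×10^-8)(6.92)/(3.333e-06) = 0.03467 Ω
R_total = R_1 + R_2 + R_3 = 0.726 Ω

0.726 Ω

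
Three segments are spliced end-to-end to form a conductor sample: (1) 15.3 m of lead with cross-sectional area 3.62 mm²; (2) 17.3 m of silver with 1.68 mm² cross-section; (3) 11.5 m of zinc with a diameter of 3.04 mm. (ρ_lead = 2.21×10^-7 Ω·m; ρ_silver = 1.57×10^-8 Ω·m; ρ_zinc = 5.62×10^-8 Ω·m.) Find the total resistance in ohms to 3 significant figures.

1.18 Ω

Seg 1: A = 3.62 mm² = 3.620e-06 m²
R_1 = (2.21×10^-7)(15.3)/(3.620e-06) = 0.9341 Ω
Seg 2: A = 1.68 mm² = 1.680e-06 m²
R_2 = (1.57×10^-8)(17.3)/(1.680e-06) = 0.1617 Ω
Seg 3: A = π(d/2)² = π(1.5200e-03 m)² = 7.258e-06 m²
R_3 = (5.62×10^-8)(11.5)/(7.258e-06) = 0.08904 Ω
R_total = R_1 + R_2 + R_3 = 1.18 Ω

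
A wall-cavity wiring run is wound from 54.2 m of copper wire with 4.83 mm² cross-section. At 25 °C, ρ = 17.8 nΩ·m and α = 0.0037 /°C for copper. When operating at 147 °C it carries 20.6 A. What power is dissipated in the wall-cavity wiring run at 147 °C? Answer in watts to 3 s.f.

123 W

ρ = 17.8 nΩ·m = 1.78×10^-8 Ω·m
A = 4.83 mm² = 4.830e-06 m²
R₍25₎ = ρL/A = (1.78×10^-8)(54.2)/(4.830e-06) = 0.1997 Ω
R₍147₎ = R₍25₎(1 + αΔT) = 0.1997 × (1 + 0.0037×122) = 0.2899 Ω
P = I²R = (20.6)² × 0.2899 = 123 W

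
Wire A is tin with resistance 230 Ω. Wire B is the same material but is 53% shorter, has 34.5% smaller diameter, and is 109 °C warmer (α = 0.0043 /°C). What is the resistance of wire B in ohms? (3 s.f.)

370 Ω

R ∝ ρL/d² with ρ ∝ (1+αΔT), so R_B/R_A = (1 − 53/100) × (1 − 34.5/100)⁻² × (1 + 0.0043×109)
= 0.47 × 2.331 × 1.469 = 1.609
R_B = 1.609 × 230 = 370 Ω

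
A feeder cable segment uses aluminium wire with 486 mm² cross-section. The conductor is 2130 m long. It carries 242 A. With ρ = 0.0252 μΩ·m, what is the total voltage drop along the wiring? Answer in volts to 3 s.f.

26.7 V

ρ = 0.0252 μΩ·m = 2.52×10^-8 Ω·m
A = 486 mm² = 4.860e-04 m²
R = ρL/A = (2.52×10^-8)(2130)/(4.860e-04) = 0.1104 Ω
V = IR = 242 × 0.1104 = 26.7 V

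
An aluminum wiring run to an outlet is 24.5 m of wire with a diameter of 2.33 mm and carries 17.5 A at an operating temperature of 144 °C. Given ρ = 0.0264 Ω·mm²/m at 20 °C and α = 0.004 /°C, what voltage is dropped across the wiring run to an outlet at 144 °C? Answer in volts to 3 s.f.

ρ = 0.0264 Ω·mm²/m = 2.64×10^-8 Ω·m
A = π(d/2)² = π(1.1650e-03 m)² = 4.264e-06 m²
R₍20₎ = ρL/A = (2.64×10^-8)(24.5)/(4.264e-06) = 0.1517 Ω
R₍144₎ = R₍20₎(1 + αΔT) = 0.1517 × (1 + 0.004×124) = 0.2269 Ω
V = IR = 17.5 × 0.2269 = 3.97 V

3.97 V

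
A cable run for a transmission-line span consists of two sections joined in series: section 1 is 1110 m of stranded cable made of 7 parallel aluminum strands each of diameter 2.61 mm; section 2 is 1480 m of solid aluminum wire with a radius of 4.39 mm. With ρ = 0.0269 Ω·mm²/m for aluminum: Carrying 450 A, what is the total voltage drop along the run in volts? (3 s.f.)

ρ = 0.0269 Ω·mm²/m = 2.69×10^-8 Ω·m
Section 1: A_strand = π(1.3050e-03)² = 5.350e-06 m²; R₁ = ρL/(N·A_s) = (2.69×10^-8)(1110)/(7×5.350e-06) = 0.7973 Ω
Section 2: A = πr² = π(4.3900e-03 m)² = 6.055e-05 m²
R₂ = (2.69×10^-8)(1480)/(6.055e-05) = 0.6576 Ω
R = R₁ + R₂ = 1.455 Ω
V = IR = 450 × 1.455 = 655 V

655 V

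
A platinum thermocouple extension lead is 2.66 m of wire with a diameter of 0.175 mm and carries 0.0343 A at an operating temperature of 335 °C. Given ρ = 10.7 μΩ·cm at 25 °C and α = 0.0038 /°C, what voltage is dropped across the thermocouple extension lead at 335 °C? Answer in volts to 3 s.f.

0.884 V

ρ = 10.7 μΩ·cm = 1.07×10^-7 Ω·m
A = π(d/2)² = π(8.7500e-05 m)² = 2.405e-08 m²
R₍25₎ = ρL/A = (1.07×10^-7)(2.66)/(2.405e-08) = 11.83 Ω
R₍335₎ = R₍25₎(1 + αΔT) = 11.83 × (1 + 0.0038×310) = 25.77 Ω
V = IR = 0.0343 × 25.77 = 0.884 V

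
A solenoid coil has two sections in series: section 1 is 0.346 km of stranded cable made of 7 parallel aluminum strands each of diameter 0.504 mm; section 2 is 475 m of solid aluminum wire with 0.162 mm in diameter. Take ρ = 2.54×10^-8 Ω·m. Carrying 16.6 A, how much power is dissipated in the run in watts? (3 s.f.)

1.63×10^5 W

Section 1: A_strand = π(2.5200e-04)² = 1.995e-07 m²; R₁ = ρL/(N·A_s) = (2.54×10^-8)(346)/(7×1.995e-07) = 6.293 Ω
Section 2: A = π(d/2)² = π(8.1000e-05 m)² = 2.061e-08 m²
R₂ = (2.54×10^-8)(475)/(2.061e-08) = 585.3 Ω
R = R₁ + R₂ = 591.6 Ω
P = I²R = (16.6)² × 591.6 = 1.63×10^5 W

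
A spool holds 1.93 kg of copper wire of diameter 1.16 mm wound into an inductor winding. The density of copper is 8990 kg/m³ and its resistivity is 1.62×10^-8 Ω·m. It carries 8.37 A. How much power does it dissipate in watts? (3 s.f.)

218 W

A = π(d/2)² = π(5.8000e-04 m)² = 1.0568e-06 m²
L = m/(density·A) = 1.93/(8990×1.0568e-06) = 203.1 m
R = ρL/A = (1.62×10^-8)(203.1)/(1.0568e-06) = 3.114 Ω
P = I²R = (8.37)² × 3.114 = 218 W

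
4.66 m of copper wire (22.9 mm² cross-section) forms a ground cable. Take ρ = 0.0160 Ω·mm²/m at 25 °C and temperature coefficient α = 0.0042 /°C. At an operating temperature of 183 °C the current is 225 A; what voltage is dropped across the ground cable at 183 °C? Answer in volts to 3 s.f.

1.22 V

ρ = 0.0160 Ω·mm²/m = 1.60×10^-8 Ω·m
A = 22.9 mm² = 2.290e-05 m²
R₍25₎ = ρL/A = (1.60×10^-8)(4.66)/(2.290e-05) = 0.003256 Ω
R₍183₎ = R₍25₎(1 + αΔT) = 0.003256 × (1 + 0.0042×158) = 0.005417 Ω
V = IR = 225 × 0.005417 = 1.22 V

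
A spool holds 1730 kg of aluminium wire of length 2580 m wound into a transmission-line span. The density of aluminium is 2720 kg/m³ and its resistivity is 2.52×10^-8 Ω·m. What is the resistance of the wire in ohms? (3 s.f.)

A = m/(density·L) = 1730/(2720×2580) = 2.4652e-04 m²
R = ρL/A = (2.52×10^-8)(2580)/(2.4652e-04) = 0.264 Ω

0.264 Ω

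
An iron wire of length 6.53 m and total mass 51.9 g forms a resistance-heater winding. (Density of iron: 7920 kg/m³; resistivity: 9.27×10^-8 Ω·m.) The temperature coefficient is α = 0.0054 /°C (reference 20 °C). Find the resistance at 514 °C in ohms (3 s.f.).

2.21 Ω

A = m/(density·L) = 0.0519/(7920×6.53) = 1.0035e-06 m²
R = ρL/A = (9.27×10^-8)(6.53)/(1.0035e-06) = 0.6032 Ω
R(514 °C) = 0.6032 × (1 + 0.0054×494) = 2.21 Ω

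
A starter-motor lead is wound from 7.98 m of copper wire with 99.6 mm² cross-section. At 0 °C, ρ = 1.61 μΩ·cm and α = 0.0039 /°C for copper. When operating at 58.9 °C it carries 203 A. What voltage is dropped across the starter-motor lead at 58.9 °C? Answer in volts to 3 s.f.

0.322 V

ρ = 1.61 μΩ·cm = 1.61×10^-8 Ω·m
A = 99.6 mm² = 9.960e-05 m²
R₍0₎ = ρL/A = (1.61×10^-8)(7.98)/(9.960e-05) = 0.00129 Ω
R₍58.9₎ = R₍0₎(1 + αΔT) = 0.00129 × (1 + 0.0039×58.9) = 0.001586 Ω
V = IR = 203 × 0.001586 = 0.322 V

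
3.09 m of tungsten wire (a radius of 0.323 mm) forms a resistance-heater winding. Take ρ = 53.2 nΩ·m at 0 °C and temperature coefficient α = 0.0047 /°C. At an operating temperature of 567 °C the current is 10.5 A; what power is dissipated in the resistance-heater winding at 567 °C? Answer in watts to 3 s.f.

ρ = 53.2 nΩ·m = 5.32×10^-8 Ω·m
A = πr² = π(3.2300e-04 m)² = 3.278e-07 m²
R₍0₎ = ρL/A = (5.32×10^-8)(3.09)/(3.278e-07) = 0.5016 Ω
R₍567₎ = R₍0₎(1 + αΔT) = 0.5016 × (1 + 0.0047×567) = 1.838 Ω
P = I²R = (10.5)² × 1.838 = 203 W

203 W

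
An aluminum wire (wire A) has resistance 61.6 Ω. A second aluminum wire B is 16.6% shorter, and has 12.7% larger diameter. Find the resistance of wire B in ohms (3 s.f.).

40.4 Ω

R ∝ L/d², so R_B/R_A = (1 − 16.6/100) × (1 + 12.7/100)⁻²
= 0.834 × 0.7873 = 0.6566
R_B = 0.6566 × 61.6 = 40.4 Ω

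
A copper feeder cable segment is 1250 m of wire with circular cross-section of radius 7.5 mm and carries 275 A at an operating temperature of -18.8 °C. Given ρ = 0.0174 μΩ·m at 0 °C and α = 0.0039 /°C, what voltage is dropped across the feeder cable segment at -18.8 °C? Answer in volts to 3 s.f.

ρ = 0.0174 μΩ·m = 1.74×10^-8 Ω·m
A = πr² = π(7.5000e-03 m)² = 1.767e-04 m²
R₍0₎ = ρL/A = (1.74×10^-8)(1250)/(1.767e-04) = 0.1231 Ω
R₍-18.8₎ = R₍0₎(1 + αΔT) = 0.1231 × (1 + 0.0039×-18.8) = 0.1141 Ω
V = IR = 275 × 0.1141 = 31.4 V

31.4 V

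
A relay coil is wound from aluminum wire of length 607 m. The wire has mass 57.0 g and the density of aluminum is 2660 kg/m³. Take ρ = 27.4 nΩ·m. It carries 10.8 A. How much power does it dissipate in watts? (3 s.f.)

ρ = 27.4 nΩ·m = 2.74×10^-8 Ω·m
A = m/(density·L) = 0.057/(2660×607) = 3.5302e-08 m²
R = ρL/A = (2.74×10^-8)(607)/(3.5302e-08) = 471.1 Ω
P = I²R = (10.8)² × 471.1 = 55000 W

55000 W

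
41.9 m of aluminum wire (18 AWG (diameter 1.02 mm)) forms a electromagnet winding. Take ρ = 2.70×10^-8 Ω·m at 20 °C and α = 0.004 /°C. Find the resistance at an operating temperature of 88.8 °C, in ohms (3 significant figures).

1.77 Ω

A = π(1.02/2 mm)² = π(5.1000e-04 m)² = 8.171e-07 m²
R₍20°C₎ = ρL/A = (2.70×10^-8)(41.9)/(8.171e-07) = 1.384 Ω
R = R₀(1 + αΔT) = 1.384(1 + 0.004×68.8) = 1.77 Ω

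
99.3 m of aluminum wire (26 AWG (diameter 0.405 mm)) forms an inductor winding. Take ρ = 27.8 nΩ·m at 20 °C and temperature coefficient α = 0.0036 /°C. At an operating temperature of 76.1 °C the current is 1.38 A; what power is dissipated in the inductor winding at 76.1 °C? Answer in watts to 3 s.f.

ρ = 27.8 nΩ·m = 2.78×10^-8 Ω·m
A = π(0.405/2 mm)² = π(2.0250e-04 m)² = 1.288e-07 m²
R₍20₎ = ρL/A = (2.78×10^-8)(99.3)/(1.288e-07) = 21.43 Ω
R₍76.1₎ = R₍20₎(1 + αΔT) = 21.43 × (1 + 0.0036×56.1) = 25.76 Ω
P = I²R = (1.38)² × 25.76 = 49.1 W

49.1 W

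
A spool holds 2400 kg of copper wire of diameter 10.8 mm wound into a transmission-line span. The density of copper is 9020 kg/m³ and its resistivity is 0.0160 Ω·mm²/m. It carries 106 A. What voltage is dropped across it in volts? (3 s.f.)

53.8 V

ρ = 0.0160 Ω·mm²/m = 1.60×10^-8 Ω·m
A = π(d/2)² = π(5.4000e-03 m)² = 9.1609e-05 m²
L = m/(density·A) = 2400/(9020×9.1609e-05) = 2904 m
R = ρL/A = (1.60×10^-8)(2904)/(9.1609e-05) = 0.5073 Ω
V = IR = 106 × 0.5073 = 53.8 V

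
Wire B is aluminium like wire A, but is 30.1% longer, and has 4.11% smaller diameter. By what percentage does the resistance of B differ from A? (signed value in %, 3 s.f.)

41.5%

R ∝ L/d², so R_B/R_A = (1 + 30.1/100) × (1 − 4.11/100)⁻²
= 1.301 × 1.088 = 1.415
(R_B − R_A)/R_A = 1.415 − 1 = 41.5%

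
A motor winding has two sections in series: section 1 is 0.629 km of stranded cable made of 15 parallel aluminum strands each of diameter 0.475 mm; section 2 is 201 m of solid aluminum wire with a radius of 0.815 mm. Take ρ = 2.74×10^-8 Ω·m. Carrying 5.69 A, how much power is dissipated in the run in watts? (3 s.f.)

295 W

Section 1: A_strand = π(2.3750e-04)² = 1.772e-07 m²; R₁ = ρL/(N·A_s) = (2.74×10^-8)(629)/(15×1.772e-07) = 6.484 Ω
Section 2: A = πr² = π(8.1500e-04 m)² = 2.087e-06 m²
R₂ = (2.74×10^-8)(201)/(2.087e-06) = 2.639 Ω
R = R₁ + R₂ = 9.123 Ω
P = I²R = (5.69)² × 9.123 = 295 W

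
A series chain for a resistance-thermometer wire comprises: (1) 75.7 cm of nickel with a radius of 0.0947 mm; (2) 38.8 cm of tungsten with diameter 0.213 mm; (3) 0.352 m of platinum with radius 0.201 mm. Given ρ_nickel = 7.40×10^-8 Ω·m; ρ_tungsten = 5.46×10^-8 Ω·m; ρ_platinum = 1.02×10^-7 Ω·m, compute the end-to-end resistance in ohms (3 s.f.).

2.87 Ω

Seg 1: A = πr² = π(9.4700e-05 m)² = 2.817e-08 m²
R_1 = (7.40×10^-8)(0.757)/(2.817e-08) = 1.988 Ω
Seg 2: A = π(d/2)² = π(1.0650e-04 m)² = 3.563e-08 m²
R_2 = (5.46×10^-8)(0.388)/(3.563e-08) = 0.5945 Ω
Seg 3: A = πr² = π(2.0100e-04 m)² = 1.269e-07 m²
R_3 = (1.02×10^-7)(0.352)/(1.269e-07) = 0.2829 Ω
R_total = R_1 + R_2 + R_3 = 2.87 Ω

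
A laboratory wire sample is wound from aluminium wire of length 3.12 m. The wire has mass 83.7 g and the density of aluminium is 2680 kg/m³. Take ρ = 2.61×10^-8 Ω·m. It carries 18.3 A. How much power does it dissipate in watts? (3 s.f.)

2.72 W

A = m/(density·L) = 0.0837/(2680×3.12) = 1.0010e-05 m²
R = ρL/A = (2.61×10^-8)(3.12)/(1.0010e-05) = 0.008135 Ω
P = I²R = (18.3)² × 0.008135 = 2.72 W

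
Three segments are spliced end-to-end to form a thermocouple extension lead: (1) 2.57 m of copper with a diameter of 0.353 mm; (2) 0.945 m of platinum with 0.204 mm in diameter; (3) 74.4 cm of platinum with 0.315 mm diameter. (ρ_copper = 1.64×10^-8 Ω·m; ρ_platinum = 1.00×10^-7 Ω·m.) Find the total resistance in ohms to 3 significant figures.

Seg 1: A = π(d/2)² = π(1.7650e-04 m)² = 9.787e-08 m²
R_1 = (1.64×10^-8)(2.57)/(9.787e-08) = 0.4307 Ω
Seg 2: A = π(d/2)² = π(1.0200e-04 m)² = 3.269e-08 m²
R_2 = (1.00×10^-7)(0.945)/(3.269e-08) = 2.891 Ω
Seg 3: A = π(d/2)² = π(1.5750e-04 m)² = 7.793e-08 m²
R_3 = (1.00×10^-7)(0.744)/(7.793e-08) = 0.9547 Ω
R_total = R_1 + R_2 + R_3 = 4.28 Ω

4.28 Ω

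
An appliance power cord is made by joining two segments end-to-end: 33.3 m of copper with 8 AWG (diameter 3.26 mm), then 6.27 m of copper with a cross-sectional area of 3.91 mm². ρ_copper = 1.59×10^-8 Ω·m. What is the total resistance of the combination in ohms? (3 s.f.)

0.0889 Ω

Segment 1: A = π(3.26/2 mm)² = π(1.6300e-03 m)² = 8.347e-06 m²
R₁ = ρL/A = (1.59×10^-8)(33.3)/(8.347e-06) = 0.06343 Ω
Segment 2: A = 3.91 mm² = 3.910e-06 m²
R₂ = (1.59×10^-8)(6.27)/(3.910e-06) = 0.0255 Ω
R = R₁ + R₂ = 0.0889 Ω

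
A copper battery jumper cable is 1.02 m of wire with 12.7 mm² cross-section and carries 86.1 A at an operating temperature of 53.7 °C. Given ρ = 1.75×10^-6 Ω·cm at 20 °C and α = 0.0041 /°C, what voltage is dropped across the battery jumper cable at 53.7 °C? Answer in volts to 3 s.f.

0.138 V

ρ = 1.75×10^-6 Ω·cm = 1.75×10^-8 Ω·m
A = 12.7 mm² = 1.270e-05 m²
R₍20₎ = ρL/A = (1.75×10^-8)(1.02)/(1.270e-05) = 0.001406 Ω
R₍53.7₎ = R₍20₎(1 + αΔT) = 0.001406 × (1 + 0.0041×33.7) = 0.0016 Ω
V = IR = 86.1 × 0.0016 = 0.138 V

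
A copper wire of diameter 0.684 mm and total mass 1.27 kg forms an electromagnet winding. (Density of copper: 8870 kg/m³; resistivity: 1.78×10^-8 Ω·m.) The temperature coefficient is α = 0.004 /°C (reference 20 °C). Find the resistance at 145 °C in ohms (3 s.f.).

A = π(d/2)² = π(3.4200e-04 m)² = 3.6745e-07 m²
L = m/(density·A) = 1.27/(8870×3.6745e-07) = 389.7 m
R = ρL/A = (1.78×10^-8)(389.7)/(3.6745e-07) = 18.88 Ω
R(145 °C) = 18.88 × (1 + 0.004×125) = 28.3 Ω

28.3 Ω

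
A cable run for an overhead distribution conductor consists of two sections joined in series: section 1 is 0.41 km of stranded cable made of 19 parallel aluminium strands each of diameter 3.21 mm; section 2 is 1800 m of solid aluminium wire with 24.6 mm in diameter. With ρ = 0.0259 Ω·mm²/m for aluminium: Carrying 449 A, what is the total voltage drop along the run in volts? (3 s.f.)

ρ = 0.0259 Ω·mm²/m = 2.59×10^-8 Ω·m
Section 1: A_strand = π(1.6050e-03)² = 8.093e-06 m²; R₁ = ρL/(N·A_s) = (2.59×10^-8)(410)/(19×8.093e-06) = 0.06906 Ω
Section 2: A = π(d/2)² = π(1.2300e-02 m)² = 4.753e-04 m²
R₂ = (2.59×10^-8)(1800)/(4.753e-04) = 0.09809 Ω
R = R₁ + R₂ = 0.1671 Ω
V = IR = 449 × 0.1671 = 75.0 V

75.0 V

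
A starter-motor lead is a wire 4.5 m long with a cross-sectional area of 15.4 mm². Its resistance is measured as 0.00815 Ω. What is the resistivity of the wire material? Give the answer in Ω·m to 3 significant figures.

2.79×10^-8 Ω·m

A = 15.4 mm² = 1.540e-05 m²
ρ = RA/L = (0.00815)(1.540e-05)/(4.5) = 2.79×10^-8 Ω·m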